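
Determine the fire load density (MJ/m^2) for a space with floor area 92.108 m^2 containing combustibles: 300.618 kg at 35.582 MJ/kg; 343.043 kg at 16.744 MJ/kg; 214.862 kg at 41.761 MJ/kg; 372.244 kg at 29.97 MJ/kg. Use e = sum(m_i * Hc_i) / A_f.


Total energy = 300.618*35.582 + 343.043*16.744 + 214.862*41.761 + 372.244*29.97
= 10696.59 + 5743.912 + 8972.852 + 11156.15
= 36569.51 MJ
e = 36569.51 / 92.108 = 397.03 MJ/m^2

397.03 MJ/m^2


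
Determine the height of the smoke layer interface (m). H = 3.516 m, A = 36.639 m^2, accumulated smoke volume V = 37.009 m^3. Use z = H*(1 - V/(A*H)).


V/(A*H) = 0.28729
1 - 0.28729 = 0.71271
z = 3.516 * 0.71271 = 2.5059 m

2.5059 m


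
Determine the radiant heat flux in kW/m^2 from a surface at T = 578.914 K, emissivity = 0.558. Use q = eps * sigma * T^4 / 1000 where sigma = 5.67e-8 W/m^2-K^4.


T^4 = 1.1232e+11
q = 0.558 * 5.67e-8 * 1.1232e+11 / 1000 = 3.5536 kW/m^2

3.5536 kW/m^2


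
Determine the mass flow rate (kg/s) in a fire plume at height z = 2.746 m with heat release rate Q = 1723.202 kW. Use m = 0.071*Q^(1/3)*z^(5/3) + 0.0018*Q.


Q^(1/3) = 11.989
z^(5/3) = 5.3848
First term = 0.071 * 11.989 * 5.3848 = 4.5836
Second term = 0.0018 * 1723.202 = 3.1018
m = 7.6853 kg/s

7.6853 kg/s


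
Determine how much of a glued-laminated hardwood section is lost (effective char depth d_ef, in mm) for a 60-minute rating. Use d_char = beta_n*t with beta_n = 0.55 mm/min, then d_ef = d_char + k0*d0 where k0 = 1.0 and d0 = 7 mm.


d_char = 0.55 * 60 = 33 mm
d_ef = 33 + 1.0*7 = 40 mm

40 mm


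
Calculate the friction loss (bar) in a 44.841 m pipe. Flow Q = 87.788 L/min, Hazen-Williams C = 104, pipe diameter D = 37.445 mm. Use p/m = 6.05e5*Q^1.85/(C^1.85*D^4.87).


Q^1.85 = 3938.7
C^1.85 = 5389.0
D^4.87 = 4.5965e+07
p/m = 0.0096199 bar/m
p_total = 0.0096199 * 44.841 = 0.43137 bar

0.43137 bar


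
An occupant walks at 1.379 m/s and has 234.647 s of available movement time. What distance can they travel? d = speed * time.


d = 1.379 * 234.647 = 323.58 m

323.58 m


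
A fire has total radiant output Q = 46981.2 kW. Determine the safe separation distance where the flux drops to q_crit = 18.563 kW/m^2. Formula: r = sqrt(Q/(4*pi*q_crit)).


4*pi*q_crit = 233.27
Q/(4*pi*q_crit) = 201.40
r = sqrt(201.40) = 14.192 m

14.192 m


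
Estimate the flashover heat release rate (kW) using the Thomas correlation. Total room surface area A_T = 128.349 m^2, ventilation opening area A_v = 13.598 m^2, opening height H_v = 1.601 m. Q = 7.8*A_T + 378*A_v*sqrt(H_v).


7.8*A_T = 1001.1
sqrt(H_v) = 1.2653
378*A_v*sqrt(H_v) = 6503.7
Q = 1001.1 + 6503.7 = 7504.9 kW

7504.9 kW


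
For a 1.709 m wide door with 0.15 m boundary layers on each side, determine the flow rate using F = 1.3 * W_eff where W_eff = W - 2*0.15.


W_eff = 1.709 - 0.30 = 1.409 m
F = 1.3 * 1.409 = 1.8317 persons/s

1.8317 persons/s


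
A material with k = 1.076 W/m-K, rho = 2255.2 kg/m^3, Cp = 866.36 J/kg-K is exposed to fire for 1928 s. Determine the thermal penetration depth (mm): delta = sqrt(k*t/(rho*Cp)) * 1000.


alpha = 1.076 / (2255.2 * 866.36) = 5.5072e-07 m^2/s
alpha * t = 0.0010618
delta = sqrt(0.0010618) * 1000 = 32.585 mm

32.585 mm


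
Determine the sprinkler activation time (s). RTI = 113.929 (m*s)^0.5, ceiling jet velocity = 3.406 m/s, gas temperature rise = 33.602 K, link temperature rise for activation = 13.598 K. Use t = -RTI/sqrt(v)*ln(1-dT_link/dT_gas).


dT_link/dT_gas = 0.40468
ln(1 - 0.40468) = -0.51865
t = -113.929 / sqrt(3.406) * -0.51865 = 32.018 s

32.018 s


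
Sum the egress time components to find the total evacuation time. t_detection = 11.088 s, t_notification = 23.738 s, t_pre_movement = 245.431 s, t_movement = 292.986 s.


Total = 11.088 + 23.738 + 245.431 + 292.986 = 573.243 s

573.243 s


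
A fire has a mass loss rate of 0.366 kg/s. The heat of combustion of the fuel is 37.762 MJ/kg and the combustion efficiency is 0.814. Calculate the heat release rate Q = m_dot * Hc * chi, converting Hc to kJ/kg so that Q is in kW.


Hc = 37.762 MJ/kg = 37.762 * 1000 kJ/kg = 37762 kJ/kg
Q = 0.366 kg/s * 37762 kJ/kg * 0.814 = 11250 kW

11250 kW


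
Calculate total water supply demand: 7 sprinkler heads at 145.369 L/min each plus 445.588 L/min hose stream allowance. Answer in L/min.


Sprinkler demand = 7 * 145.369 = 1017.583 L/min
Total = 1017.583 + 445.588 = 1463.171 L/min

1463.171 L/min


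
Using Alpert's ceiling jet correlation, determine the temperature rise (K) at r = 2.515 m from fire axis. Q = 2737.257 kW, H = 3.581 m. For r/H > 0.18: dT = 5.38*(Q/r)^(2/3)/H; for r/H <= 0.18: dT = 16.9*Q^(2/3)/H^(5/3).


r/H = 2.515 / 3.581 = 0.70232
r/H > 0.18, so dT = 5.38*(Q/r)^(2/3)/H
Q/r = 1088.4
(Q/r)^(2/3) = 105.81
dT = 5.38 * 105.81 / 3.581 = 158.96 K

158.96 K


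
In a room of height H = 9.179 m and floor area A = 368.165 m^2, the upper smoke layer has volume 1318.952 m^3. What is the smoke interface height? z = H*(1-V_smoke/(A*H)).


V/(A*H) = 0.39029
1 - 0.39029 = 0.60971
z = 9.179 * 0.60971 = 5.5965 m

5.5965 m


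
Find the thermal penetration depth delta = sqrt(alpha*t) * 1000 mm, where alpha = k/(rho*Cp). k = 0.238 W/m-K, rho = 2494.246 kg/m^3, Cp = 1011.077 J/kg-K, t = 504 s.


alpha = 0.238 / (2494.246 * 1011.077) = 9.4374e-08 m^2/s
alpha * t = 4.7565e-05
delta = sqrt(4.7565e-05) * 1000 = 6.8967 mm

6.8967 mm


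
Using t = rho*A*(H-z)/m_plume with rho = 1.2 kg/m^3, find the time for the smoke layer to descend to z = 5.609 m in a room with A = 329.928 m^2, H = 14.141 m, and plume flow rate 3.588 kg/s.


H - z = 8.532 m
t = 1.2 * 329.928 * 8.532 / 3.588 = 941.45 s

941.45 s


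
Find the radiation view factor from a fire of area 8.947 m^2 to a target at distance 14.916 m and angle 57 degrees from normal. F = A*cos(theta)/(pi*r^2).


cos(57 deg) = 0.54464
pi*r^2 = 698.96
F = 8.947 * 0.54464 / 698.96 = 0.0069716

0.0069716


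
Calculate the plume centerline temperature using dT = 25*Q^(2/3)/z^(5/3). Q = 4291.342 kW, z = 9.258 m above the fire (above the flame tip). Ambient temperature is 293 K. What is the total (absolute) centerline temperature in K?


Q^(2/3) = 264.08
z^(5/3) = 40.819
dT = 25 * 264.08 / 40.819 = 161.74 K
T = 293 + 161.74 = 454.74 K

454.74 K


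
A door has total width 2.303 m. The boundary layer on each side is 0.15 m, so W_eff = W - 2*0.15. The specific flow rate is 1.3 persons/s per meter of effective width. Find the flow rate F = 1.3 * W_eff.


W_eff = 2.303 - 0.30 = 2.003 m
F = 1.3 * 2.003 = 2.6039 persons/s

2.6039 persons/s


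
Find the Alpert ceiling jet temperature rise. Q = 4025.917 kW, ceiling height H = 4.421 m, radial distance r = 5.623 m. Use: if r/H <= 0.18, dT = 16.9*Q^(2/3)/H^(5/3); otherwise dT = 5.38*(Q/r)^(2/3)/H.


r/H = 5.623 / 4.421 = 1.2719
r/H > 0.18, so dT = 5.38*(Q/r)^(2/3)/H
Q/r = 715.97
(Q/r)^(2/3) = 80.032
dT = 5.38 * 80.032 / 4.421 = 97.393 K

97.393 K


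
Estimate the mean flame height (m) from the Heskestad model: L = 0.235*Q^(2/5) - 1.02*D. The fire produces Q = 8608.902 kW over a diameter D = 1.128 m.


Q^(2/5) = 37.495
0.235 * Q^(2/5) = 8.8114
1.02 * D = 1.1506
L = 7.6609 m

7.6609 m


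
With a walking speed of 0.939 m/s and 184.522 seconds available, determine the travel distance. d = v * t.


d = 0.939 * 184.522 = 173.27 m

173.27 m


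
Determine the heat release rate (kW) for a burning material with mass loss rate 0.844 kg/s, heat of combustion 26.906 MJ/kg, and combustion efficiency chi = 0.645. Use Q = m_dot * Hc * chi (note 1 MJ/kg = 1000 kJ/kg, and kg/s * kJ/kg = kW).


Hc = 26.906 MJ/kg = 26.906 * 1000 kJ/kg = 26906 kJ/kg
Q = 0.844 kg/s * 26906 kJ/kg * 0.645 = 14647 kW

14647 kW


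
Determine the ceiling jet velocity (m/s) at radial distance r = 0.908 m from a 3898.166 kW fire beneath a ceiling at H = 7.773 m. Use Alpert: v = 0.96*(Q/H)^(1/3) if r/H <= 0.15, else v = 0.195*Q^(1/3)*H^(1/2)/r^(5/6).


r/H = 0.908 / 7.773 = 0.11681
r/H <= 0.15, so v = 0.96*(Q/H)^(1/3)
Q/H = 501.50
(Q/H)^(1/3) = 7.9449
v = 0.96 * 7.9449 = 7.6271 m/s

7.6271 m/s


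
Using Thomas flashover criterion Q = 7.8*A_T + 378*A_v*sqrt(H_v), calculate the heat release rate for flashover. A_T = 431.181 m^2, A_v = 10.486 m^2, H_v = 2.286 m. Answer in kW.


7.8*A_T = 3363.2
sqrt(H_v) = 1.5120
378*A_v*sqrt(H_v) = 5992.9
Q = 3363.2 + 5992.9 = 9356.1 kW

9356.1 kW


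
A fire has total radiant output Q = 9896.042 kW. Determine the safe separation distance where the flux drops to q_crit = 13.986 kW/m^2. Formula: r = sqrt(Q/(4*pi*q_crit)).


4*pi*q_crit = 175.75
Q/(4*pi*q_crit) = 56.306
r = sqrt(56.306) = 7.5038 m

7.5038 m


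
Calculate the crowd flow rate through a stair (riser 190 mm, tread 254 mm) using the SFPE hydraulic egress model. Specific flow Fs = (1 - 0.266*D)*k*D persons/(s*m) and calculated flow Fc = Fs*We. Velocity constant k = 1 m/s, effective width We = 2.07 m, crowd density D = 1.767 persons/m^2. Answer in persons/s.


1 - 0.266*D = 1 - 0.266*1.767 = 0.52998
Fs = 0.52998 * 1 * 1.767 = 0.93647 persons/(s*m)
Fc = 0.93647 * 2.07 = 1.9385 persons/s

1.9385 persons/s


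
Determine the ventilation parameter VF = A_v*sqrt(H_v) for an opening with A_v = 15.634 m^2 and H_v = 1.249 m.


sqrt(H_v) = 1.1176
VF = 15.634 * 1.1176 = 17.472 m^(5/2)

17.472 m^(5/2)


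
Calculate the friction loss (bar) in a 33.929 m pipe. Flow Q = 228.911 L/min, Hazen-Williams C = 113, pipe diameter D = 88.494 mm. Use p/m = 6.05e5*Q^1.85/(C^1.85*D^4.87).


Q^1.85 = 23194
C^1.85 = 6283.4
D^4.87 = 3.0302e+09
p/m = 0.00073701 bar/m
p_total = 0.00073701 * 33.929 = 0.025006 bar

0.025006 bar


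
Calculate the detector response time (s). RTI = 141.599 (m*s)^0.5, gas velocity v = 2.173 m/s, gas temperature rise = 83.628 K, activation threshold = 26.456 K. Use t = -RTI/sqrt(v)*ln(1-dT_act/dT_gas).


dT_act/dT_gas = 0.31635
ln(1 - 0.31635) = -0.38031
t = -141.599 / sqrt(2.173) * -0.38031 = 36.532 s

36.532 s


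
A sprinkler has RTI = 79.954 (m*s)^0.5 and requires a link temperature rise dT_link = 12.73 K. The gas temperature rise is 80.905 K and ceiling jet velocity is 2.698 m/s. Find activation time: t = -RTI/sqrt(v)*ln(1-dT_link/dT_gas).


dT_link/dT_gas = 0.15735
ln(1 - 0.15735) = -0.17120
t = -79.954 / sqrt(2.698) * -0.17120 = 8.3333 s

8.3333 s


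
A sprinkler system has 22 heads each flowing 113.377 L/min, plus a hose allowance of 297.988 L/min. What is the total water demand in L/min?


Sprinkler demand = 22 * 113.377 = 2494.294 L/min
Total = 2494.294 + 297.988 = 2792.282 L/min

2792.282 L/min


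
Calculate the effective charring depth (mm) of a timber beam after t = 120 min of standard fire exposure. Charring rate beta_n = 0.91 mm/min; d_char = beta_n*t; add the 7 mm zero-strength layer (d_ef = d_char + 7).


d_char = 0.91 * 120 = 109.2 mm
d_ef = 109.2 + 1.0*7 = 116.2 mm

116.2 mm


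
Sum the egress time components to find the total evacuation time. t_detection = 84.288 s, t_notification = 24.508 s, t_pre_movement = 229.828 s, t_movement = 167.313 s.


Total = 84.288 + 24.508 + 229.828 + 167.313 = 505.937 s

505.937 s


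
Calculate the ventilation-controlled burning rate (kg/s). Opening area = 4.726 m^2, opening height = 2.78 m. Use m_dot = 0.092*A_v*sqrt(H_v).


sqrt(H_v) = 1.6673
m_dot = 0.092 * 4.726 * 1.6673 = 0.72494 kg/s

0.72494 kg/s


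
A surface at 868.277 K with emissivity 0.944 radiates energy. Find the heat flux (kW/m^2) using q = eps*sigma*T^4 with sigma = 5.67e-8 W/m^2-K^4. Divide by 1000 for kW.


T^4 = 5.6837e+11
q = 0.944 * 5.67e-8 * 5.6837e+11 / 1000 = 30.422 kW/m^2

30.422 kW/m^2


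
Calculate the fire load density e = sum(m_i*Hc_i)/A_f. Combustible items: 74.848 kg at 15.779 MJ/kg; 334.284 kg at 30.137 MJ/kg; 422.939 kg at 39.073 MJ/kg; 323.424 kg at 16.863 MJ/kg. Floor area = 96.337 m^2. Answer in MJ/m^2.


Total energy = 74.848*15.779 + 334.284*30.137 + 422.939*39.073 + 323.424*16.863
= 1181.027 + 10074.32 + 16525.50 + 5453.899
= 33234.74 MJ
e = 33234.74 / 96.337 = 344.98 MJ/m^2

344.98 MJ/m^2


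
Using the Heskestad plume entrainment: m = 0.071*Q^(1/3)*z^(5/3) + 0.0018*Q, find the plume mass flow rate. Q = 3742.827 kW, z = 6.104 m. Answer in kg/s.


Q^(1/3) = 15.526
z^(5/3) = 20.387
First term = 0.071 * 15.526 * 20.387 = 22.474
Second term = 0.0018 * 3742.827 = 6.7371
m = 29.211 kg/s

29.211 kg/s


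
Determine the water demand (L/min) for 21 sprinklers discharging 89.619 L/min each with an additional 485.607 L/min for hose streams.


Sprinkler demand = 21 * 89.619 = 1881.999 L/min
Total = 1881.999 + 485.607 = 2367.606 L/min

2367.606 L/min


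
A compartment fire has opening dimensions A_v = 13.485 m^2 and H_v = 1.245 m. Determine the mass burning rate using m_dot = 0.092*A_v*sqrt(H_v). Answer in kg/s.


sqrt(H_v) = 1.1158
m_dot = 0.092 * 13.485 * 1.1158 = 1.3843 kg/s

1.3843 kg/s


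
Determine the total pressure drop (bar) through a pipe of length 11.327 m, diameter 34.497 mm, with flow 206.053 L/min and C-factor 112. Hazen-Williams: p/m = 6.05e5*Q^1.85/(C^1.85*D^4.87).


Q^1.85 = 19092
C^1.85 = 6180.9
D^4.87 = 3.0832e+07
p/m = 0.060613 bar/m
p_total = 0.060613 * 11.327 = 0.68657 bar

0.68657 bar


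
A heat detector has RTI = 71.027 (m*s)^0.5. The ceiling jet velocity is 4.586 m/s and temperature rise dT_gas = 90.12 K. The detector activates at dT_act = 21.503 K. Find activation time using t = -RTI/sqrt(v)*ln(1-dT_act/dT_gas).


dT_act/dT_gas = 0.23860
ln(1 - 0.23860) = -0.27260
t = -71.027 / sqrt(4.586) * -0.27260 = 9.0414 s

9.0414 s


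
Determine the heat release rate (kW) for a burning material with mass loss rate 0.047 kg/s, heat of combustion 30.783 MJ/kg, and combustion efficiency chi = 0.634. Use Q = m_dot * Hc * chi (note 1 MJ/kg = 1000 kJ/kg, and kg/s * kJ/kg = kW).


Hc = 30.783 MJ/kg = 30.783 * 1000 kJ/kg = 30783 kJ/kg
Q = 0.047 kg/s * 30783 kJ/kg * 0.634 = 917.27 kW

917.27 kW


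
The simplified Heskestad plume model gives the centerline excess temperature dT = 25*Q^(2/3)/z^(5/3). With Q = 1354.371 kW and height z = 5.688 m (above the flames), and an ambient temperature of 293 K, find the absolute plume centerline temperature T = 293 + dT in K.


Q^(2/3) = 122.41
z^(5/3) = 18.124
dT = 25 * 122.41 / 18.124 = 168.85 K
T = 293 + 168.85 = 461.85 K

461.85 K


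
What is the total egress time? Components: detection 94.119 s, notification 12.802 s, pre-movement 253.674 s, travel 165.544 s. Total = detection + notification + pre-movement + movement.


Total = 94.119 + 12.802 + 253.674 + 165.544 = 526.139 s

526.139 s


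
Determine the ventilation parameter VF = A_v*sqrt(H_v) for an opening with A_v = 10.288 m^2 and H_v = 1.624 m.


sqrt(H_v) = 1.2744
VF = 10.288 * 1.2744 = 13.111 m^(5/2)

13.111 m^(5/2)


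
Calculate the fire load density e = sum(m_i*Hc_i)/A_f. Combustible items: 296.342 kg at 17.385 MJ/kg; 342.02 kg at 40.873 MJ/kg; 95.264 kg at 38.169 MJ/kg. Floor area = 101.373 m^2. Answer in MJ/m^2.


Total energy = 296.342*17.385 + 342.02*40.873 + 95.264*38.169
= 5151.906 + 13979.38 + 3636.132
= 22767.42 MJ
e = 22767.42 / 101.373 = 224.59 MJ/m^2

224.59 MJ/m^2


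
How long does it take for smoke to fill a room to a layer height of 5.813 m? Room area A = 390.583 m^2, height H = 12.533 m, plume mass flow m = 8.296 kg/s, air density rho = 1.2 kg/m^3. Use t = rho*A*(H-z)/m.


H - z = 6.72 m
t = 1.2 * 390.583 * 6.72 / 8.296 = 379.66 s

379.66 s


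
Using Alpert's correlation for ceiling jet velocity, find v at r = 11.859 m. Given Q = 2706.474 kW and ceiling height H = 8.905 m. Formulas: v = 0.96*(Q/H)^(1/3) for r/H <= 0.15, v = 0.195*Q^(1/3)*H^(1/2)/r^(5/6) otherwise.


r/H = 11.859 / 8.905 = 1.3317
r/H > 0.15, so v = 0.195*Q^(1/3)*H^(1/2)/r^(5/6)
Q^(1/3) = 13.936
H^(1/2) = 2.9841
r^(5/6) = 7.8531
v = 0.195 * 13.936 * 2.9841 / 7.8531 = 1.0326 m/s

1.0326 m/s


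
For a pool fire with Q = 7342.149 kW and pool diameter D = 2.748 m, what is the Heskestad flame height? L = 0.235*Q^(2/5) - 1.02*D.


Q^(2/5) = 35.183
0.235 * Q^(2/5) = 8.2679
1.02 * D = 2.8030
L = 5.4650 m

5.4650 m


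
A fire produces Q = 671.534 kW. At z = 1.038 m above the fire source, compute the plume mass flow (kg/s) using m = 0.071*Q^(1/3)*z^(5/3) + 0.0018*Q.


Q^(1/3) = 8.7570
z^(5/3) = 1.0641
First term = 0.071 * 8.7570 * 1.0641 = 0.66162
Second term = 0.0018 * 671.534 = 1.2088
m = 1.8704 kg/s

1.8704 kg/s


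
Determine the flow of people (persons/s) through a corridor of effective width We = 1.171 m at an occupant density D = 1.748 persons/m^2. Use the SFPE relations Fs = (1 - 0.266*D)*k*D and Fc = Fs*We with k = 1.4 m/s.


1 - 0.266*D = 1 - 0.266*1.748 = 0.53503
Fs = 0.53503 * 1.4 * 1.748 = 1.3093 persons/(s*m)
Fc = 1.3093 * 1.171 = 1.5332 persons/s

1.5332 persons/s


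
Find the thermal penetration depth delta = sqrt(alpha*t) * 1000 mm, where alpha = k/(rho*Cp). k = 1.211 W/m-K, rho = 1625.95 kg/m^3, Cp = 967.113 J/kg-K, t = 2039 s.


alpha = 1.211 / (1625.95 * 967.113) = 7.7012e-07 m^2/s
alpha * t = 0.0015703
delta = sqrt(0.0015703) * 1000 = 39.627 mm

39.627 mm


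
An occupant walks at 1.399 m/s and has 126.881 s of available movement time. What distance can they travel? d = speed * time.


d = 1.399 * 126.881 = 177.51 m

177.51 m


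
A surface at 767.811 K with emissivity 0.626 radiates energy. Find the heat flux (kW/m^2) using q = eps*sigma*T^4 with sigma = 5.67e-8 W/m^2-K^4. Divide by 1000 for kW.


T^4 = 3.4755e+11
q = 0.626 * 5.67e-8 * 3.4755e+11 / 1000 = 12.336 kW/m^2

12.336 kW/m^2


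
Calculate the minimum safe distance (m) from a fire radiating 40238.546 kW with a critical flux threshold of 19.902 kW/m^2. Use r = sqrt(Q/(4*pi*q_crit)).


4*pi*q_crit = 250.10
Q/(4*pi*q_crit) = 160.89
r = sqrt(160.89) = 12.684 m

12.684 m


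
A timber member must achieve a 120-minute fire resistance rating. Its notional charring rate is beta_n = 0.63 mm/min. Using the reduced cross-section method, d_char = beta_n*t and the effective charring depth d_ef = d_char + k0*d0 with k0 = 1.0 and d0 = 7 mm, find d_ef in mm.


d_char = 0.63 * 120 = 75.6 mm
d_ef = 75.6 + 1.0*7 = 82.6 mm

82.6 mm


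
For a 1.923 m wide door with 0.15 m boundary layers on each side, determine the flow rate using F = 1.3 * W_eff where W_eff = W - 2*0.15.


W_eff = 1.923 - 0.30 = 1.623 m
F = 1.3 * 1.623 = 2.1099 persons/s

2.1099 persons/s


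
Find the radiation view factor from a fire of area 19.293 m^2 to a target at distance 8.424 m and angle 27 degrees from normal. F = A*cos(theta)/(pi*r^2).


cos(27 deg) = 0.89101
pi*r^2 = 222.94
F = 19.293 * 0.89101 / 222.94 = 0.077107

0.077107


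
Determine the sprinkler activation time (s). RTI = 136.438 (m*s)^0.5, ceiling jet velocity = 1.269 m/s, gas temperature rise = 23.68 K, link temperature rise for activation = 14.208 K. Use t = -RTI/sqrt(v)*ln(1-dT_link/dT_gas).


dT_link/dT_gas = 0.6
ln(1 - 0.6) = -0.91629
t = -136.438 / sqrt(1.269) * -0.91629 = 110.98 s

110.98 s


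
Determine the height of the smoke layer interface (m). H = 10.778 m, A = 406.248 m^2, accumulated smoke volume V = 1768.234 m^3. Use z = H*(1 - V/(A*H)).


V/(A*H) = 0.40384
1 - 0.40384 = 0.59616
z = 10.778 * 0.59616 = 6.4254 m

6.4254 m


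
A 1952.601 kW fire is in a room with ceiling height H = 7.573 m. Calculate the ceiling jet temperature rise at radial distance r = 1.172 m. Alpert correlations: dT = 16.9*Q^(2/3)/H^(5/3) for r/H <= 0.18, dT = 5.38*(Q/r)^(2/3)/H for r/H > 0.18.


r/H = 1.172 / 7.573 = 0.15476
r/H <= 0.18, so dT = 16.9*Q^(2/3)/H^(5/3)
Q^(2/3) = 156.22
H^(5/3) = 29.204
dT = 16.9 * 156.22 / 29.204 = 90.403 K

90.403 K


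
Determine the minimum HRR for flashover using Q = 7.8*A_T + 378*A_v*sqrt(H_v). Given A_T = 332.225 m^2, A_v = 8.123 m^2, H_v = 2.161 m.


7.8*A_T = 2591.355
sqrt(H_v) = 1.4700
378*A_v*sqrt(H_v) = 4513.7
Q = 2591.355 + 4513.7 = 7105.1 kW

7105.1 kW


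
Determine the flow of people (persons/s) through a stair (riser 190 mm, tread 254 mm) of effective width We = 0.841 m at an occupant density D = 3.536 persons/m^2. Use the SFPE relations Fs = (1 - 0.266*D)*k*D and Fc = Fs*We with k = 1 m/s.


1 - 0.266*D = 1 - 0.266*3.536 = 0.059424
Fs = 0.059424 * 1 * 3.536 = 0.21012 persons/(s*m)
Fc = 0.21012 * 0.841 = 0.17671 persons/s

0.17671 persons/s


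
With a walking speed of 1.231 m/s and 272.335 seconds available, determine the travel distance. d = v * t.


d = 1.231 * 272.335 = 335.24 m

335.24 m


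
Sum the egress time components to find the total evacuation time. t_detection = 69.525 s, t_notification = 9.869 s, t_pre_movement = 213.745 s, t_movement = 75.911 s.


Total = 69.525 + 9.869 + 213.745 + 75.911 = 369.05 s

369.05 s


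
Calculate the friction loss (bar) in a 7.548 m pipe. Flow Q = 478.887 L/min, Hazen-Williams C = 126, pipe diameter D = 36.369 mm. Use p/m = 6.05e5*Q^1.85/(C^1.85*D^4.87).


Q^1.85 = 90872
C^1.85 = 7685.7
D^4.87 = 3.9881e+07
p/m = 0.17937 bar/m
p_total = 0.17937 * 7.548 = 1.3539 bar

1.3539 bar


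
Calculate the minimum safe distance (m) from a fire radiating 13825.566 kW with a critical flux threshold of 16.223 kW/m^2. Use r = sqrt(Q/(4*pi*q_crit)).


4*pi*q_crit = 203.86
Q/(4*pi*q_crit) = 67.818
r = sqrt(67.818) = 8.2351 m

8.2351 m


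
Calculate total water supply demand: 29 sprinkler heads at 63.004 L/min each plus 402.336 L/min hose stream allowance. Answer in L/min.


Sprinkler demand = 29 * 63.004 = 1827.116 L/min
Total = 1827.116 + 402.336 = 2229.452 L/min

2229.452 L/min


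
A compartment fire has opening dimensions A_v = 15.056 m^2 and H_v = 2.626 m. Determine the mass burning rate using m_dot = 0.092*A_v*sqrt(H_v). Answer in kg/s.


sqrt(H_v) = 1.6205
m_dot = 0.092 * 15.056 * 1.6205 = 2.2446 kg/s

2.2446 kg/s


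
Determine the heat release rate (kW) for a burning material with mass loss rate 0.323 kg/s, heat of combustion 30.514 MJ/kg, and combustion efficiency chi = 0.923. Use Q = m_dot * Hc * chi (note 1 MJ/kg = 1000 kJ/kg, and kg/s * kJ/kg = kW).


Hc = 30.514 MJ/kg = 30.514 * 1000 kJ/kg = 30514 kJ/kg
Q = 0.323 kg/s * 30514 kJ/kg * 0.923 = 9097.1 kW

9097.1 kW


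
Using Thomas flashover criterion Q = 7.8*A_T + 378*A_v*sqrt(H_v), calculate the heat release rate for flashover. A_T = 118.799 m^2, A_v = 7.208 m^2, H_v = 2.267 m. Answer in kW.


7.8*A_T = 926.63
sqrt(H_v) = 1.5057
378*A_v*sqrt(H_v) = 4102.3
Q = 926.63 + 4102.3 = 5029.0 kW

5029.0 kW


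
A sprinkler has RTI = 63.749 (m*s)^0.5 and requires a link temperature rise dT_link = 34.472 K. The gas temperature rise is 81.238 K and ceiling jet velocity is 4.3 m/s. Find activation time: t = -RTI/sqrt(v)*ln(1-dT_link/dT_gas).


dT_link/dT_gas = 0.42433
ln(1 - 0.42433) = -0.55223
t = -63.749 / sqrt(4.3) * -0.55223 = 16.977 s

16.977 s


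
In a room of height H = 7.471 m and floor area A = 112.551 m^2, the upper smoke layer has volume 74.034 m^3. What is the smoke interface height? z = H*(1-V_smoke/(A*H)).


V/(A*H) = 0.088045
1 - 0.088045 = 0.91196
z = 7.471 * 0.91196 = 6.8132 m

6.8132 m


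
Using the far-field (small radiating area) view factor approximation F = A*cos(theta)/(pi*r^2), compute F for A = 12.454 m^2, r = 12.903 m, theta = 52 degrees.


cos(52 deg) = 0.61566
pi*r^2 = 523.04
F = 12.454 * 0.61566 / 523.04 = 0.014660

0.014660


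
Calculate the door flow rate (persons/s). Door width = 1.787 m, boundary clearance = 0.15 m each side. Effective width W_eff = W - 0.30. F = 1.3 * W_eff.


W_eff = 1.787 - 0.30 = 1.487 m
F = 1.3 * 1.487 = 1.9331 persons/s

1.9331 persons/s


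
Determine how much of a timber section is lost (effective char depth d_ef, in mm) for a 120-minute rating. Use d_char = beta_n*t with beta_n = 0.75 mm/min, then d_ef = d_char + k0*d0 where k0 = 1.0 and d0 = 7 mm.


d_char = 0.75 * 120 = 90 mm
d_ef = 90 + 1.0*7 = 97 mm

97 mm


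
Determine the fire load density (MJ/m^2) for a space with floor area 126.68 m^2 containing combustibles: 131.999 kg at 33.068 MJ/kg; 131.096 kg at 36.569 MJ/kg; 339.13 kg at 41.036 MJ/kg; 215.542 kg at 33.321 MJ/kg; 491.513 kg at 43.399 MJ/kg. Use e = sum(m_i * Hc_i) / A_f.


Total energy = 131.999*33.068 + 131.096*36.569 + 339.13*41.036 + 215.542*33.321 + 491.513*43.399
= 4364.943 + 4794.050 + 13916.54 + 7182.075 + 21331.17
= 51588.78 MJ
e = 51588.78 / 126.68 = 407.24 MJ/m^2

407.24 MJ/m^2


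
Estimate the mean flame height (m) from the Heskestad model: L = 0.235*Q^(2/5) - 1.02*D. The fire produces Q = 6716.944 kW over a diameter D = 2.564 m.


Q^(2/5) = 33.952
0.235 * Q^(2/5) = 7.9788
1.02 * D = 2.6153
L = 5.3635 m

5.3635 m


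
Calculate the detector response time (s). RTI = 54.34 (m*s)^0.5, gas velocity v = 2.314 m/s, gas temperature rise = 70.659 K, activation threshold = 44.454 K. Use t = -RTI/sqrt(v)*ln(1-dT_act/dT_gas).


dT_act/dT_gas = 0.62913
ln(1 - 0.62913) = -0.99192
t = -54.34 / sqrt(2.314) * -0.99192 = 35.433 s

35.433 s


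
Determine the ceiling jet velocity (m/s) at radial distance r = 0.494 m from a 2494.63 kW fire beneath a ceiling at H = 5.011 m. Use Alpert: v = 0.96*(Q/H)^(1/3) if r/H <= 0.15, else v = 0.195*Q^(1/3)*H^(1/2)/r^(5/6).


r/H = 0.494 / 5.011 = 0.098583
r/H <= 0.15, so v = 0.96*(Q/H)^(1/3)
Q/H = 497.83
(Q/H)^(1/3) = 7.9255
v = 0.96 * 7.9255 = 7.6085 m/s

7.6085 m/s


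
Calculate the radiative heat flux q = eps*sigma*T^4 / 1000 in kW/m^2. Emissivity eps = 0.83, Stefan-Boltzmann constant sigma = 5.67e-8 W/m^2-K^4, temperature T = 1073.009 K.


T^4 = 1.3256e+12
q = 0.83 * 5.67e-8 * 1.3256e+12 / 1000 = 62.384 kW/m^2

62.384 kW/m^2


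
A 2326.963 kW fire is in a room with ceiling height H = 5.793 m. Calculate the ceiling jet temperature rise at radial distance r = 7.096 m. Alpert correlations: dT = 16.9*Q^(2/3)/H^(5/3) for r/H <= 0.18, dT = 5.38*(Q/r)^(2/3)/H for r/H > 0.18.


r/H = 7.096 / 5.793 = 1.2249
r/H > 0.18, so dT = 5.38*(Q/r)^(2/3)/H
Q/r = 327.93
(Q/r)^(2/3) = 47.554
dT = 5.38 * 47.554 / 5.793 = 44.163 K

44.163 K


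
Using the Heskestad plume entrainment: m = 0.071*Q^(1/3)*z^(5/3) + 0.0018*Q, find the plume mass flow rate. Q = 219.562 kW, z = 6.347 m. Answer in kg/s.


Q^(1/3) = 6.0328
z^(5/3) = 21.758
First term = 0.071 * 6.0328 * 21.758 = 9.3195
Second term = 0.0018 * 219.562 = 0.39521
m = 9.7147 kg/s

9.7147 kg/s


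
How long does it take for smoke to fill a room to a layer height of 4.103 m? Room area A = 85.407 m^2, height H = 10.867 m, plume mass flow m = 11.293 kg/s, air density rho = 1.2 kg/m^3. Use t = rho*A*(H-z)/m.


H - z = 6.764 m
t = 1.2 * 85.407 * 6.764 / 11.293 = 61.386 s

61.386 s


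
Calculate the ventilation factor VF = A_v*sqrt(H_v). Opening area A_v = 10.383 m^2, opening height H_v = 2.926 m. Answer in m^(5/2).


sqrt(H_v) = 1.7106
VF = 10.383 * 1.7106 = 17.761 m^(5/2)

17.761 m^(5/2)


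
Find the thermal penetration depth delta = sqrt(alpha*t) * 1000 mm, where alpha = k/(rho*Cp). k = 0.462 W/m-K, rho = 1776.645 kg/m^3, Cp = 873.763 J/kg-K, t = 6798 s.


alpha = 0.462 / (1776.645 * 873.763) = 2.9761e-07 m^2/s
alpha * t = 0.0020232
delta = sqrt(0.0020232) * 1000 = 44.979 mm

44.979 mm


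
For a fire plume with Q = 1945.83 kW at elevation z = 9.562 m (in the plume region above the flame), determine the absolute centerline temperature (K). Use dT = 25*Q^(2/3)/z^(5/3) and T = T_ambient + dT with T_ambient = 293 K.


Q^(2/3) = 155.86
z^(5/3) = 43.077
dT = 25 * 155.86 / 43.077 = 90.454 K
T = 293 + 90.454 = 383.45 K

383.45 K


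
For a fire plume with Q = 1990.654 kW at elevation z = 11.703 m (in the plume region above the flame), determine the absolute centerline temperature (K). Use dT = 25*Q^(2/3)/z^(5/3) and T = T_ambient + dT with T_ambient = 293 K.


Q^(2/3) = 158.25
z^(5/3) = 60.325
dT = 25 * 158.25 / 60.325 = 65.581 K
T = 293 + 65.581 = 358.58 K

358.58 K


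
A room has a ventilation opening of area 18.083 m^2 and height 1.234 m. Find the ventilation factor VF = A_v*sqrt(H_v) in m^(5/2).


sqrt(H_v) = 1.1109
VF = 18.083 * 1.1109 = 20.088 m^(5/2)

20.088 m^(5/2)


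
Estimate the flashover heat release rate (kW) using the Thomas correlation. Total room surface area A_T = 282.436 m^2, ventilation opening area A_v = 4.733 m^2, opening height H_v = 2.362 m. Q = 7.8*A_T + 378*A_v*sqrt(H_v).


7.8*A_T = 2203.0
sqrt(H_v) = 1.5369
378*A_v*sqrt(H_v) = 2749.6
Q = 2203.0 + 2749.6 = 4952.6 kW

4952.6 kW


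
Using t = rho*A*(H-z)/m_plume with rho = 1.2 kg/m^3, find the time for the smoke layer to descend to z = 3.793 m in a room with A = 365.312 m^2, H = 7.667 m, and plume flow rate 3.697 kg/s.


H - z = 3.874 m
t = 1.2 * 365.312 * 3.874 / 3.697 = 459.36 s

459.36 s


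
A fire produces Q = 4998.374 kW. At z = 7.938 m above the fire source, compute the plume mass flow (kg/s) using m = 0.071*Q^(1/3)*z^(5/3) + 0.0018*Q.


Q^(1/3) = 17.098
z^(5/3) = 31.588
First term = 0.071 * 17.098 * 31.588 = 38.346
Second term = 0.0018 * 4998.374 = 8.9971
m = 47.343 kg/s

47.343 kg/s


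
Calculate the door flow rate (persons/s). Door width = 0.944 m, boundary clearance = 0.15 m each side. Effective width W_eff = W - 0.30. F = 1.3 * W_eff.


W_eff = 0.944 - 0.30 = 0.644 m
F = 1.3 * 0.644 = 0.83720 persons/s

0.83720 persons/s


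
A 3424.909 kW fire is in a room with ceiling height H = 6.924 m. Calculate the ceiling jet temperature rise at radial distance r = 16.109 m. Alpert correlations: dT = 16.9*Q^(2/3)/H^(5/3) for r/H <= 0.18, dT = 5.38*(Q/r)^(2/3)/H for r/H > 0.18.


r/H = 16.109 / 6.924 = 2.3265
r/H > 0.18, so dT = 5.38*(Q/r)^(2/3)/H
Q/r = 212.61
(Q/r)^(2/3) = 35.622
dT = 5.38 * 35.622 / 6.924 = 27.679 K

27.679 K


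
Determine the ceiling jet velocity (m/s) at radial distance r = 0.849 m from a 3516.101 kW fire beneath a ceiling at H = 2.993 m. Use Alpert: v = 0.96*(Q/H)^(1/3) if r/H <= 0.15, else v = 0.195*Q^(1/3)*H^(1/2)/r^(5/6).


r/H = 0.849 / 2.993 = 0.28366
r/H > 0.15, so v = 0.195*Q^(1/3)*H^(1/2)/r^(5/6)
Q^(1/3) = 15.206
H^(1/2) = 1.7300
r^(5/6) = 0.87248
v = 0.195 * 15.206 * 1.7300 / 0.87248 = 5.8797 m/s

5.8797 m/s


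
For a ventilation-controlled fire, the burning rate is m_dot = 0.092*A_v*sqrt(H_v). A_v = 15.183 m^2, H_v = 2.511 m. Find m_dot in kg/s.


sqrt(H_v) = 1.5846
m_dot = 0.092 * 15.183 * 1.5846 = 2.2134 kg/s

2.2134 kg/s


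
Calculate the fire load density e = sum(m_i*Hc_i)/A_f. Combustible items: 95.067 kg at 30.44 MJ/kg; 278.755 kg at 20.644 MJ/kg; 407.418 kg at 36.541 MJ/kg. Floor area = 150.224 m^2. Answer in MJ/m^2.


Total energy = 95.067*30.44 + 278.755*20.644 + 407.418*36.541
= 2893.839 + 5754.618 + 14887.46
= 23535.92 MJ
e = 23535.92 / 150.224 = 156.67 MJ/m^2

156.67 MJ/m^2


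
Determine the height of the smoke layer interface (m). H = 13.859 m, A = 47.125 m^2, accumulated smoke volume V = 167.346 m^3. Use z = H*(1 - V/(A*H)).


V/(A*H) = 0.25623
1 - 0.25623 = 0.74377
z = 13.859 * 0.74377 = 10.308 m

10.308 m


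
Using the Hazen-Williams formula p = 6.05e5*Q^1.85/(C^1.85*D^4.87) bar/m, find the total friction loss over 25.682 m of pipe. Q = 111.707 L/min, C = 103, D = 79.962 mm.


Q^1.85 = 6151.0
C^1.85 = 5293.6
D^4.87 = 1.8495e+09
p/m = 0.00038011 bar/m
p_total = 0.00038011 * 25.682 = 0.0097620 bar

0.0097620 bar


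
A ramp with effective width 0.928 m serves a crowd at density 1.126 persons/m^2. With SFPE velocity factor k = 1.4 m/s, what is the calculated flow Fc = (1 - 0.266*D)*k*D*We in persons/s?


1 - 0.266*D = 1 - 0.266*1.126 = 0.70048
Fs = 0.70048 * 1.4 * 1.126 = 1.1042 persons/(s*m)
Fc = 1.1042 * 0.928 = 1.0247 persons/s

1.0247 persons/s


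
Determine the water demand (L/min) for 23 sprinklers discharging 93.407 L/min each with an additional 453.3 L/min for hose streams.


Sprinkler demand = 23 * 93.407 = 2148.361 L/min
Total = 2148.361 + 453.3 = 2601.661 L/min

2601.661 L/min


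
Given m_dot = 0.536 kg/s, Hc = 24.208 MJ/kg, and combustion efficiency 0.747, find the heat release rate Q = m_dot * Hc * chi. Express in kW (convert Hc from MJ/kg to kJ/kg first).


Hc = 24.208 MJ/kg = 24.208 * 1000 kJ/kg = 24208 kJ/kg
Q = 0.536 kg/s * 24208 kJ/kg * 0.747 = 9692.7 kW

9692.7 kW


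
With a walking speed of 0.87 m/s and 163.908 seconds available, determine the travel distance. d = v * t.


d = 0.87 * 163.908 = 142.60 m

142.60 m


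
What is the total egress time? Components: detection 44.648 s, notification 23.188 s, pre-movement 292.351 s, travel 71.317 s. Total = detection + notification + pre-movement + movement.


Total = 44.648 + 23.188 + 292.351 + 71.317 = 431.504 s

431.504 s


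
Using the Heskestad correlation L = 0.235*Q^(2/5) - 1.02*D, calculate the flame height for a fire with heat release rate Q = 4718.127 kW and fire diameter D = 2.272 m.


Q^(2/5) = 29.479
0.235 * Q^(2/5) = 6.9275
1.02 * D = 2.3174
L = 4.6100 m

4.6100 m


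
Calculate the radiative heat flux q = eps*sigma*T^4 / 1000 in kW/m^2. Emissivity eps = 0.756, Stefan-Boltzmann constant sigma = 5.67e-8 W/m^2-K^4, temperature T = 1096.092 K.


T^4 = 1.4434e+12
q = 0.756 * 5.67e-8 * 1.4434e+12 / 1000 = 61.872 kW/m^2

61.872 kW/m^2


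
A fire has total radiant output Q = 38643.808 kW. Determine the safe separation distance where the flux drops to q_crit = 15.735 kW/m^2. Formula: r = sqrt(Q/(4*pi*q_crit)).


4*pi*q_crit = 197.73
Q/(4*pi*q_crit) = 195.44
r = sqrt(195.44) = 13.980 m

13.980 m


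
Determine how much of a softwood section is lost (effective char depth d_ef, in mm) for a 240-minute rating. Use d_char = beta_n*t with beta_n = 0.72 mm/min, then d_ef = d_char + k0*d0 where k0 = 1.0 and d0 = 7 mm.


d_char = 0.72 * 240 = 172.8 mm
d_ef = 172.8 + 1.0*7 = 179.8 mm

179.8 mm


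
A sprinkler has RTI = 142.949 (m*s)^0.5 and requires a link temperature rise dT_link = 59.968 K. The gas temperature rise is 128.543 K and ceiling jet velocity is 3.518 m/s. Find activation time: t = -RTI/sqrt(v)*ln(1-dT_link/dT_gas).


dT_link/dT_gas = 0.46652
ln(1 - 0.46652) = -0.62834
t = -142.949 / sqrt(3.518) * -0.62834 = 47.888 s

47.888 s


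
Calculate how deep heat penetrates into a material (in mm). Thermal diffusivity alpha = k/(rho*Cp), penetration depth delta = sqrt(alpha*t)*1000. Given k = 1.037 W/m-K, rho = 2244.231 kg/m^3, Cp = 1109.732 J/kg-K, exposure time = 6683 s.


alpha = 1.037 / (2244.231 * 1109.732) = 4.1638e-07 m^2/s
alpha * t = 0.0027827
delta = sqrt(0.0027827) * 1000 = 52.751 mm

52.751 mm


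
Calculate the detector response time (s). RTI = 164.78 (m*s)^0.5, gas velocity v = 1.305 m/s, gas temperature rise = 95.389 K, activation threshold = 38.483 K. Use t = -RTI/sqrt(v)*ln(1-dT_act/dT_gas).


dT_act/dT_gas = 0.40343
ln(1 - 0.40343) = -0.51656
t = -164.78 / sqrt(1.305) * -0.51656 = 74.511 s

74.511 s


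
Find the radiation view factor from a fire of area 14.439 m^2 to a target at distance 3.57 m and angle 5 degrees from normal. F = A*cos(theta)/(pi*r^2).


cos(5 deg) = 0.99619
pi*r^2 = 40.039
F = 14.439 * 0.99619 / 40.039 = 0.35925

0.35925


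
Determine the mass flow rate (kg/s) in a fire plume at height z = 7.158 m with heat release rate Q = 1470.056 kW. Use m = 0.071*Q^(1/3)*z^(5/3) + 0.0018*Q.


Q^(1/3) = 11.370
z^(5/3) = 26.586
First term = 0.071 * 11.370 * 26.586 = 21.463
Second term = 0.0018 * 1470.056 = 2.6461
m = 24.109 kg/s

24.109 kg/s


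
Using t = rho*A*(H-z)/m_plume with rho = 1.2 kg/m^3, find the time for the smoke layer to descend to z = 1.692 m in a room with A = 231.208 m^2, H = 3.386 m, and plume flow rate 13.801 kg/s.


H - z = 1.694 m
t = 1.2 * 231.208 * 1.694 / 13.801 = 34.055 s

34.055 s


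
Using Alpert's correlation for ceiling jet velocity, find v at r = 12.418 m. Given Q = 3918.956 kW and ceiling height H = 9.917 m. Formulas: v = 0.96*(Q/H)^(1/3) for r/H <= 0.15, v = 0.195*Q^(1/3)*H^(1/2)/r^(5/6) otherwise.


r/H = 12.418 / 9.917 = 1.2522
r/H > 0.15, so v = 0.195*Q^(1/3)*H^(1/2)/r^(5/6)
Q^(1/3) = 15.766
H^(1/2) = 3.1491
r^(5/6) = 8.1604
v = 0.195 * 15.766 * 3.1491 / 8.1604 = 1.1864 m/s

1.1864 m/s


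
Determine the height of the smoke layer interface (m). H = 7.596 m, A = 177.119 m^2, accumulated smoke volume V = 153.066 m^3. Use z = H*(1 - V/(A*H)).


V/(A*H) = 0.11377
1 - 0.11377 = 0.88623
z = 7.596 * 0.88623 = 6.7318 m

6.7318 m


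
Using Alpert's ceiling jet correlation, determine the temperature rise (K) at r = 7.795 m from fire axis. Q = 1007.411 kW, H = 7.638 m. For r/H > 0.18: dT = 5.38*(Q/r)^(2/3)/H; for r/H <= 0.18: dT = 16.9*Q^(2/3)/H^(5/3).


r/H = 7.795 / 7.638 = 1.0206
r/H > 0.18, so dT = 5.38*(Q/r)^(2/3)/H
Q/r = 129.24
(Q/r)^(2/3) = 25.562
dT = 5.38 * 25.562 / 7.638 = 18.005 K

18.005 K


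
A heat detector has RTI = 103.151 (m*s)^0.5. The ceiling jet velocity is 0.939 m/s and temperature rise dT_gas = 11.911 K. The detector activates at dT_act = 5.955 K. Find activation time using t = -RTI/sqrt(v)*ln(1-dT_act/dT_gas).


dT_act/dT_gas = 0.49996
ln(1 - 0.49996) = -0.69306
t = -103.151 / sqrt(0.939) * -0.69306 = 73.776 s

73.776 s


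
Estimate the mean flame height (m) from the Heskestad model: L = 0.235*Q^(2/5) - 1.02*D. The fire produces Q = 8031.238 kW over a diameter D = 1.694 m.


Q^(2/5) = 36.468
0.235 * Q^(2/5) = 8.5700
1.02 * D = 1.7279
L = 6.8421 m

6.8421 m


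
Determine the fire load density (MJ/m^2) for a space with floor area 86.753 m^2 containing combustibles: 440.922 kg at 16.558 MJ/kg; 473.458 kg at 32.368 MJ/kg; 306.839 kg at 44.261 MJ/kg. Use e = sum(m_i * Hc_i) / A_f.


Total energy = 440.922*16.558 + 473.458*32.368 + 306.839*44.261
= 7300.786 + 15324.89 + 13581.00
= 36206.68 MJ
e = 36206.68 / 86.753 = 417.35 MJ/m^2

417.35 MJ/m^2


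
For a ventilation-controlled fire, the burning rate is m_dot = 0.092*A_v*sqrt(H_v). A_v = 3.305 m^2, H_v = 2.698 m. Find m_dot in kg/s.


sqrt(H_v) = 1.6426
m_dot = 0.092 * 3.305 * 1.6426 = 0.49944 kg/s

0.49944 kg/s


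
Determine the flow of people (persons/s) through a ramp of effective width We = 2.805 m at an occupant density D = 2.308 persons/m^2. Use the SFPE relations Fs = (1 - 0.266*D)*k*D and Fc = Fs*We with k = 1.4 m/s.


1 - 0.266*D = 1 - 0.266*2.308 = 0.38607
Fs = 0.38607 * 1.4 * 2.308 = 1.2475 persons/(s*m)
Fc = 1.2475 * 2.805 = 3.4992 persons/s

3.4992 persons/s


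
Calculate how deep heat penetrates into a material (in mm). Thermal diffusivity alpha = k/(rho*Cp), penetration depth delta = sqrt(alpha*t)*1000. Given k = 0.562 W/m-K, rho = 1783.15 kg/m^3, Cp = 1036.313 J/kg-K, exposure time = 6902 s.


alpha = 0.562 / (1783.15 * 1036.313) = 3.0413e-07 m^2/s
alpha * t = 0.0020991
delta = sqrt(0.0020991) * 1000 = 45.816 mm

45.816 mm


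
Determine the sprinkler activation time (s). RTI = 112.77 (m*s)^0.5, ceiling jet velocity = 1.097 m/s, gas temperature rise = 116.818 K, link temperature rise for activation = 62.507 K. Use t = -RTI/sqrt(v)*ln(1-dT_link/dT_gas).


dT_link/dT_gas = 0.53508
ln(1 - 0.53508) = -0.76589
t = -112.77 / sqrt(1.097) * -0.76589 = 82.463 s

82.463 s


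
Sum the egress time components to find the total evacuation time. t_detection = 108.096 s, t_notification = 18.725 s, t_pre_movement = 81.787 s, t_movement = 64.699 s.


Total = 108.096 + 18.725 + 81.787 + 64.699 = 273.307 s

273.307 s


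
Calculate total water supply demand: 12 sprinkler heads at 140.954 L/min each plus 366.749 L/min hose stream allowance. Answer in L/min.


Sprinkler demand = 12 * 140.954 = 1691.448 L/min
Total = 1691.448 + 366.749 = 2058.197 L/min

2058.197 L/min


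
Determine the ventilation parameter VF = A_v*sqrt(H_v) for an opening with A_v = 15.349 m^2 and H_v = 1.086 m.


sqrt(H_v) = 1.0421
VF = 15.349 * 1.0421 = 15.995 m^(5/2)

15.995 m^(5/2)


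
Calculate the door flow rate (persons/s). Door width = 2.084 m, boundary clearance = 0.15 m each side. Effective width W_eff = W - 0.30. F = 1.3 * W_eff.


W_eff = 2.084 - 0.30 = 1.784 m
F = 1.3 * 1.784 = 2.3192 persons/s

2.3192 persons/s


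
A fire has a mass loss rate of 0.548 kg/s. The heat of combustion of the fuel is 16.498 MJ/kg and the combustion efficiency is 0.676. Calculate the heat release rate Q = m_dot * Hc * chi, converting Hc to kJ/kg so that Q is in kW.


Hc = 16.498 MJ/kg = 16.498 * 1000 kJ/kg = 16498 kJ/kg
Q = 0.548 kg/s * 16498 kJ/kg * 0.676 = 6111.7 kW

6111.7 kW
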